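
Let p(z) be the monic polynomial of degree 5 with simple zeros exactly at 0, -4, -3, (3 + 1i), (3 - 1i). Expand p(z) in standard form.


The polynomial is p(z) = ∏_{α ∈ S} (z − α), where S = {0, -4, -3, (3 + 1i), (3 - 1i)}.
Expanding the product yields: p(z) = z^5 + z^4 -20·z^3 -2·z^2 + 120·z.
Note conjugate pairs combine to real quadratics: (z − (3+1i))(z − (3−1i)) = z² − 6z + 10.
The resulting polynomial has degree 5 and real coefficients as required.

p(z) = z^5 + z^4 -20·z^3 -2·z^2 + 120·z.


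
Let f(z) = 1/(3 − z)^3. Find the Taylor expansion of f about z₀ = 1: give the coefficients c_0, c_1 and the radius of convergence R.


Let w = z − z₀, so z = z₀ + w.
Then 3 − z = 3 − (z₀ + w) = (3 − z₀) − w = 2 − w.
f(z) = 1/(2 − w)^3 = (1/(2)^3) · (1 − w/(2))^{−3}.
By the binomial series (1−u)^{−3} = Σ_{n≥0} C(n+2, 2) u^n for |u|<1, with u = w/(2):
  c_n = C(n+2, 2) / (2)^(n+3).
  c_0 = 1/(2)^3 = 1/8.
  c_1 = 3/(2)^4 = 3/16.
The series is valid for |w/d| < 1, i.e. |z − z₀| < |d|.
Radius of convergence: R = |3 − z₀| = |2| = 2 (distance from z₀ to the singularity z = 3).

c_0 = 1/8, c_1 = 3/16; R = 2.


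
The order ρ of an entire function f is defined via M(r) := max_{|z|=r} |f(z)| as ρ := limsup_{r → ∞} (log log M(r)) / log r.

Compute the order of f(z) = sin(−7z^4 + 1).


Write sin(w) = (e^{iw} ± e^{−iw})/(2 or 2i), so |sin(w)| ≤ e^{|w|}. With w = −7z^4 + 1, |w| ≤ 7r^4 + 1 on |z|=r, giving M(r) ≤ e^{7r^4 + 1} and ρ ≤ 4. For the lower bound, choose z on |z|=r with -7z^4 purely imaginary of modulus 7r^4; then |sin(−7z^4 + 1)| grows like e^{7r^4}/2, so ρ ≥ 4. Hence ρ = 4.
Therefore ρ = 4.

Order ρ = 4.


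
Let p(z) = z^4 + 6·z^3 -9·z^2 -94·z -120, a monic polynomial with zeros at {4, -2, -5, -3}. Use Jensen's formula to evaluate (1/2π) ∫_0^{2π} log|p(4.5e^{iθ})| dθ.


Zeros: -5, -3, -2, 4; r = 4.5.
Inside |z| < r: -3, -2, 4. Outside (|z| ≥ r): -5.
p(0) = -120, so log|p(0)| = log(120) = 4.7875.
Apply Jensen: I(r) = log|p(0)| + Σ_k log(r/|z_k|), summed over zeros inside |z| < r.
  log(r/|z_k|) for z_k = 4: log(4.5/4) = 0.1178
  log(r/|z_k|) for z_k = -2: log(4.5/2) = 0.8109
  log(r/|z_k|) for z_k = -3: log(4.5/3) = 0.4055
  Outside zeros (-5) contribute nothing to the Jensen sum.
Sum over inside zeros: 1.3342.
I(r) = log|p(0)| + (inside sum) = 4.7875 + 1.3342 = 6.1217.
Note: since some zeros are outside |z| ≤ r, the simplified n·log(r) form does NOT apply — only the inside zeros contribute.

I(r) ≈ 6.1217.


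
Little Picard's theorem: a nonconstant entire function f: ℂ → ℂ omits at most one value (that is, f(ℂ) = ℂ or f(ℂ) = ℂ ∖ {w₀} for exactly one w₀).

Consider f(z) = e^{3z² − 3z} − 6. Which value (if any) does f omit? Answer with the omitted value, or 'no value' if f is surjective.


Little Picard bounds the complement of f(ℂ) to at most one point.
The exponent g(z) = 3z² − 3z is a nonconstant polynomial, hence surjective onto ℂ. So e^{g(z)} takes every value in {e^w : w ∈ ℂ} = ℂ ∖ {0}. Adding -6 shifts the range to ℂ ∖ {-6}. f omits exactly -6.

Omitted value: -6.


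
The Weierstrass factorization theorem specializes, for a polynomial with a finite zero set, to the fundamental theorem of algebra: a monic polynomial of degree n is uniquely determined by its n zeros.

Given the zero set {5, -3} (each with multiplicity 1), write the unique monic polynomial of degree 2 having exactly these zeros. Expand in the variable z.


The polynomial is p(z) = ∏_{α ∈ S} (z − α), where S = {5, -3}.
Expanding the product yields: p(z) = z^2 -2·z -15.
The resulting polynomial has degree 2 and real coefficients as required.

p(z) = z^2 -2·z -15.


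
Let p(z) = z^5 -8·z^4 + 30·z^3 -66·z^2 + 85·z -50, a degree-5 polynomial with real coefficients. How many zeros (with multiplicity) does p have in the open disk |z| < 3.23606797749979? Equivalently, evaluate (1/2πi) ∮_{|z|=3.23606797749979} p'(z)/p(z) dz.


The zeros of p are: (2 + 1i), (2 - 1i), 2, (1 + 2i), (1 - 2i).
Their magnitudes are: 2.236, 2.236, 2, 2.236, 2.236.
Zeros with |z| < R = 3.23606797749979: (2 + 1i), (2 - 1i), 2, (1 + 2i), (1 - 2i).
Count = 5.
By the argument principle, (1/2πi) ∮_{|z|=R} p'(z)/p(z) dz equals exactly this count.

Number of zeros inside |z| < 3.23606797749979: 5.


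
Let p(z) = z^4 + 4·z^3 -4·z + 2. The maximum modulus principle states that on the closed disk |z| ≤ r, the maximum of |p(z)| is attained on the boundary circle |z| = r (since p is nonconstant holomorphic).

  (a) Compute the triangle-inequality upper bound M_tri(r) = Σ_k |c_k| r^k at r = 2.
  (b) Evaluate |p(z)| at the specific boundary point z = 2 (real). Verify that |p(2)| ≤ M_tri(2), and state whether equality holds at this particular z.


Coefficients: c_0 = 2, c_1 = -4, c_2 = 0, c_3 = 4, c_4 = 1. Radius r = 2.
Part (a). Triangle bound: M_tri(r) = Σ_k |c_k| r^k
  = |2|·2^0 + |-4|·2^1 + |0|·2^2 + |4|·2^3 + |1|·2^4
  = 2 + 8 + 0 + 32 + 16 = 58.
This bounds M(r) := max_{|z|=r} |p(z)| from above; equality holds iff all terms c_k z^k can be made to align in phase at a single z on |z|=r.
Part (b). At z = 2 (real, on the circle |z| = r):
  p(2) = (2)·2^0 + (-4)·2^1 + (0)·2^2 + (4)·2^3 + (1)·2^4 = 42.
  |p(2)| = 42.
Check: |p(2)| = 42 ≤ 58 = M_tri(2). ✓ Equality does not hold at z = 2 (the coefficients have mixed signs, so the terms do not all align in phase there).

M_tri(2) = 58; |p(2)| = 42; equality at z=2: no.


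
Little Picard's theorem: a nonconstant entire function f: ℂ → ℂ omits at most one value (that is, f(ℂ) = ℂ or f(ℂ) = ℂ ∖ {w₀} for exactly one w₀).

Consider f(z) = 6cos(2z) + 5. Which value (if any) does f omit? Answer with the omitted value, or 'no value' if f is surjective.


Little Picard bounds the complement of f(ℂ) to at most one point.
cos is entire and surjective onto ℂ: for every w ∈ ℂ, cos(ζ) = w has a solution ζ ∈ ℂ (e.g., via the complex inverse arccos). With ζ = 2z this gives z = ζ/(2). Then 6·cos(2z) takes every value in 6·ℂ = ℂ, and adding 5 is a bijection of ℂ. So f is surjective and omits no value. (Note: only on the real line is cos bounded by [−1, 1].)

Omitted value: no value.


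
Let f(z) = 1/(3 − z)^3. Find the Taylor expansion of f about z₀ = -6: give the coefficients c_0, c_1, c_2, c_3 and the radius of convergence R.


Let w = z − z₀, so z = z₀ + w.
Then 3 − z = 3 − (z₀ + w) = (3 − z₀) − w = 9 − w.
f(z) = 1/(9 − w)^3 = (1/(9)^3) · (1 − w/(9))^{−3}.
By the binomial series (1−u)^{−3} = Σ_{n≥0} C(n+2, 2) u^n for |u|<1, with u = w/(9):
  c_n = C(n+2, 2) / (9)^(n+3).
  c_0 = 1/(9)^3 = 1/729.
  c_1 = 3/(9)^4 = 1/2187.
  c_2 = 6/(9)^5 = 2/19683.
  c_3 = 10/(9)^6 = 10/531441.
The series is valid for |w/d| < 1, i.e. |z − z₀| < |d|.
Radius of convergence: R = |3 − z₀| = |9| = 9 (distance from z₀ to the singularity z = 3).

c_0 = 1/729, c_1 = 1/2187, c_2 = 2/19683, c_3 = 10/531441; R = 9.


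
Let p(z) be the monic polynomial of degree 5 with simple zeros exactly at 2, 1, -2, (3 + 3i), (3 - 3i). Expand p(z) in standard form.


The polynomial is p(z) = ∏_{α ∈ S} (z − α), where S = {2, 1, -2, (3 + 3i), (3 - 3i)}.
Expanding the product yields: p(z) = z^5 -7·z^4 + 20·z^3 + 10·z^2 -96·z + 72.
Note conjugate pairs combine to real quadratics: (z − (3+3i))(z − (3−3i)) = z² − 6z + 18.
The resulting polynomial has degree 5 and real coefficients as required.

p(z) = z^5 -7·z^4 + 20·z^3 + 10·z^2 -96·z + 72.


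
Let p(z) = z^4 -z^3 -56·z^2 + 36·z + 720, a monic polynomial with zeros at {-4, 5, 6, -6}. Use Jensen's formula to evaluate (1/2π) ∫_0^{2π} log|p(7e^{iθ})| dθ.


Zeros: -6, -4, 5, 6; r = 7.
Inside |z| < r: -6, -4, 5, 6. Outside (|z| ≥ r): ∅.
p(0) = 720, so log|p(0)| = log(720) = 6.5793.
Apply Jensen: I(r) = log|p(0)| + Σ_k log(r/|z_k|), summed over zeros inside |z| < r.
  log(r/|z_k|) for z_k = -4: log(7/4) = 0.5596
  log(r/|z_k|) for z_k = 5: log(7/5) = 0.3365
  log(r/|z_k|) for z_k = 6: log(7/6) = 0.1542
  log(r/|z_k|) for z_k = -6: log(7/6) = 0.1542
Sum over inside zeros: 1.2044.
I(r) = log|p(0)| + (inside sum) = 6.5793 + 1.2044 = 7.7836.
Closed form (all zeros inside, monic): I(r) = n·log(r) = 4·log(7) = 7.7836. ✓

I(r) ≈ 7.7836.


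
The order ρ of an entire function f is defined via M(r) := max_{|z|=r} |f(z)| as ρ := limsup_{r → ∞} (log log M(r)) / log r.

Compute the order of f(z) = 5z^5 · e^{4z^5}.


M(r) = max_{|z|=r} |5|·|z|^5·|e^{4z^5}| = 5·r^5 · e^{4r^5} (the factors attain their maxima compatibly on |z|=r). Then log M(r) = log 5 + 5·log r + 4r^5, dominated by the last term, so log log M(r) ~ 5·log r. The polynomial factor 5z^5 contributes only a log r term and does not affect the order. ρ = 5.
Therefore ρ = 5.

Order ρ = 5.


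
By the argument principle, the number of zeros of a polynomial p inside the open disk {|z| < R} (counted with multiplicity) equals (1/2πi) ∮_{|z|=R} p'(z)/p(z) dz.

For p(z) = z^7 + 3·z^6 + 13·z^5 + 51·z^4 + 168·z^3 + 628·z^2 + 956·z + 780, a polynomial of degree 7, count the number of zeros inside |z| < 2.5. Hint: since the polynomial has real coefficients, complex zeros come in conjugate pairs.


The zeros of p are: -3, (-1 + 1i), (-1 - 1i), (-1 + 3i), (-1 - 3i), (2 + 3i), (2 - 3i).
Their magnitudes are: 3, 1.414, 1.414, 3.162, 3.162, 3.606, 3.606.
Zeros with |z| < R = 2.5: (-1 + 1i), (-1 - 1i).
Count = 2.
By the argument principle, (1/2πi) ∮_{|z|=R} p'(z)/p(z) dz equals exactly this count.

Number of zeros inside |z| < 2.5: 2.


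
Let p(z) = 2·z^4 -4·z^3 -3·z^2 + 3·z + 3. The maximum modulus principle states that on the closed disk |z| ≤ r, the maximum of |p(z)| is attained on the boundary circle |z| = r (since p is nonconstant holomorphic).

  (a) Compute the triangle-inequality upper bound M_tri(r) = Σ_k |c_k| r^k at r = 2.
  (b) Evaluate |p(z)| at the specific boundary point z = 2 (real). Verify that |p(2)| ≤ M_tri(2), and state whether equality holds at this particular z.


Coefficients: c_0 = 3, c_1 = 3, c_2 = -3, c_3 = -4, c_4 = 2. Radius r = 2.
Part (a). Triangle bound: M_tri(r) = Σ_k |c_k| r^k
  = |3|·2^0 + |3|·2^1 + |-3|·2^2 + |-4|·2^3 + |2|·2^4
  = 3 + 6 + 12 + 32 + 32 = 85.
This bounds M(r) := max_{|z|=r} |p(z)| from above; equality holds iff all terms c_k z^k can be made to align in phase at a single z on |z|=r.
Part (b). At z = 2 (real, on the circle |z| = r):
  p(2) = (3)·2^0 + (3)·2^1 + (-3)·2^2 + (-4)·2^3 + (2)·2^4 = -3.
  |p(2)| = 3.
Check: |p(2)| = 3 ≤ 85 = M_tri(2). ✓ Equality does not hold at z = 2 (the coefficients have mixed signs, so the terms do not all align in phase there).

M_tri(2) = 85; |p(2)| = 3; equality at z=2: no.


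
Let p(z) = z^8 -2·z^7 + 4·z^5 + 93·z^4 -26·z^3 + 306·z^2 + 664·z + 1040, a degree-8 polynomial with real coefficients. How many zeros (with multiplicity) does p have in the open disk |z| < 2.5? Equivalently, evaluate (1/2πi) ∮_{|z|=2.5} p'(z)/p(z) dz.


The zeros of p are: (-1 + 1i), (-1 - 1i), (-2 + 2i), (-2 - 2i), (1 + 2i), (1 - 2i), (3 + 2i), (3 - 2i).
Their magnitudes are: 1.414, 1.414, 2.828, 2.828, 2.236, 2.236, 3.606, 3.606.
Zeros with |z| < R = 2.5: (-1 + 1i), (-1 - 1i), (1 + 2i), (1 - 2i).
Count = 4.
By the argument principle, (1/2πi) ∮_{|z|=R} p'(z)/p(z) dz equals exactly this count.

Number of zeros inside |z| < 2.5: 4.


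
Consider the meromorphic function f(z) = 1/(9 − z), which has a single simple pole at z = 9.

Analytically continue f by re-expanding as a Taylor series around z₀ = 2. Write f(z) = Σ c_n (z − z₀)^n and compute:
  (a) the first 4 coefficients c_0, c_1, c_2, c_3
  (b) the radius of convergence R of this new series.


Let w = z − z₀, so z = z₀ + w.
Then 9 − z = 9 − (z₀ + w) = (9 − z₀) − w = 7 − w.
f(z) = 1/(7 − w) = (1/(7)) · 1/(1 − w/(7)) = Σ_{n≥0} w^n / (7)^(n+1).
So c_n = 1/(7)^(n+1):
  c_0 = 1/(7)^1 = 1/7.
  c_1 = 1/(7)^2 = 1/49.
  c_2 = 1/(7)^3 = 1/343.
  c_3 = 1/(7)^4 = 1/2401.
The series is valid for |w/d| < 1, i.e. |z − z₀| < |d|.
Radius of convergence: R = |9 − z₀| = |7| = 7 (distance from z₀ to the singularity z = 9).

c_0 = 1/7, c_1 = 1/49, c_2 = 1/343, c_3 = 1/2401; R = 7.


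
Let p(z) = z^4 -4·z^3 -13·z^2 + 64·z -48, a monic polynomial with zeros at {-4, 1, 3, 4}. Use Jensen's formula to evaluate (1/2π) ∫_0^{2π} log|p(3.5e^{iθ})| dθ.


Zeros: -4, 1, 3, 4; r = 3.5.
Inside |z| < r: 1, 3. Outside (|z| ≥ r): -4, 4.
p(0) = -48, so log|p(0)| = log(48) = 3.8712.
Apply Jensen: I(r) = log|p(0)| + Σ_k log(r/|z_k|), summed over zeros inside |z| < r.
  log(r/|z_k|) for z_k = 1: log(3.5/1) = 1.2528
  log(r/|z_k|) for z_k = 3: log(3.5/3) = 0.1542
  Outside zeros (-4, 4) contribute nothing to the Jensen sum.
Sum over inside zeros: 1.4069.
I(r) = log|p(0)| + (inside sum) = 3.8712 + 1.4069 = 5.2781.
Note: since some zeros are outside |z| ≤ r, the simplified n·log(r) form does NOT apply — only the inside zeros contribute.

I(r) ≈ 5.2781.


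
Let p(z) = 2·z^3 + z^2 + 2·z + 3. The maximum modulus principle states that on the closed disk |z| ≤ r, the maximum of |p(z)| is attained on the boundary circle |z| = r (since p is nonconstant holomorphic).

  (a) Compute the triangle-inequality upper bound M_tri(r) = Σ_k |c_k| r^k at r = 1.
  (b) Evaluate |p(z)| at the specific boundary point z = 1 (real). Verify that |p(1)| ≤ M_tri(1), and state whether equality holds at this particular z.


Coefficients: c_0 = 3, c_1 = 2, c_2 = 1, c_3 = 2. Radius r = 1.
Part (a). Triangle bound: M_tri(r) = Σ_k |c_k| r^k
  = |3|·1^0 + |2|·1^1 + |1|·1^2 + |2|·1^3
  = 3 + 2 + 1 + 2 = 8.
This bounds M(r) := max_{|z|=r} |p(z)| from above; equality holds iff all terms c_k z^k can be made to align in phase at a single z on |z|=r.
Part (b). At z = 1 (real, on the circle |z| = r):
  p(1) = (3)·1^0 + (2)·1^1 + (1)·1^2 + (2)·1^3 = 8.
  |p(1)| = 8.
Since all nonzero coefficients share the same sign, |p(1)| = 8 = M_tri(1); the triangle bound is attained at z = 1, so in fact M(r) = 8.

M_tri(1) = 8; |p(1)| = 8; equality at z=1: yes.


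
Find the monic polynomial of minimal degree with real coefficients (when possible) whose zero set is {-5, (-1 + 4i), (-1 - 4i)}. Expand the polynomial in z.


The polynomial is p(z) = ∏_{α ∈ S} (z − α), where S = {-5, (-1 + 4i), (-1 - 4i)}.
Expanding the product yields: p(z) = z^3 + 7·z^2 + 27·z + 85.
Note conjugate pairs combine to real quadratics: (z − (-1+4i))(z − (-1−4i)) = z² + 2z + 17.
The resulting polynomial has degree 3 and real coefficients as required.

p(z) = z^3 + 7·z^2 + 27·z + 85.


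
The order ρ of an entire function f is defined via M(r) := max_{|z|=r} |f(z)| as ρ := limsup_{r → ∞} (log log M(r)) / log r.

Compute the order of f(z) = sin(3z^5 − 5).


Write sin(w) = (e^{iw} ± e^{−iw})/(2 or 2i), so |sin(w)| ≤ e^{|w|}. With w = 3z^5 − 5, |w| ≤ 3r^5 + 5 on |z|=r, giving M(r) ≤ e^{3r^5 + 5} and ρ ≤ 5. For the lower bound, choose z on |z|=r with 3z^5 purely imaginary of modulus 3r^5; then |sin(3z^5 − 5)| grows like e^{3r^5}/2, so ρ ≥ 5. Hence ρ = 5.
Therefore ρ = 5.

Order ρ = 5.


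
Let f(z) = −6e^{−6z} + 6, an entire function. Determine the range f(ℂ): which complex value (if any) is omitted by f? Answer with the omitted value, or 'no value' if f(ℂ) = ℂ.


Little Picard bounds the complement of f(ℂ) to at most one point.
e^{−6z} is never zero on ℂ, so -6·e^{−6z} takes every value in ℂ ∖ {0}. Adding 6 shifts the range to ℂ ∖ {6}. Thus f omits exactly the value 6.

Omitted value: 6.


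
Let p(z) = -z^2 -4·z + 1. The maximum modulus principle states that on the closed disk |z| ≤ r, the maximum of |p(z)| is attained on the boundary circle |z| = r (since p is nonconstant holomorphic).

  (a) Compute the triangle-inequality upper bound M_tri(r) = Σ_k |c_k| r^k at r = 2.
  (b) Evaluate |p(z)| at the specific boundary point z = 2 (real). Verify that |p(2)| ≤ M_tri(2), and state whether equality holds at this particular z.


Coefficients: c_0 = 1, c_1 = -4, c_2 = -1. Radius r = 2.
Part (a). Triangle bound: M_tri(r) = Σ_k |c_k| r^k
  = |1|·2^0 + |-4|·2^1 + |-1|·2^2
  = 1 + 8 + 4 = 13.
This bounds M(r) := max_{|z|=r} |p(z)| from above; equality holds iff all terms c_k z^k can be made to align in phase at a single z on |z|=r.
Part (b). At z = 2 (real, on the circle |z| = r):
  p(2) = (1)·2^0 + (-4)·2^1 + (-1)·2^2 = -11.
  |p(2)| = 11.
Check: |p(2)| = 11 ≤ 13 = M_tri(2). ✓ Equality does not hold at z = 2 (the coefficients have mixed signs, so the terms do not all align in phase there).

M_tri(2) = 13; |p(2)| = 11; equality at z=2: no.


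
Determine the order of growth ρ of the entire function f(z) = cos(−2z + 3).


cos(w) is a linear combination of e^{iw} and e^{−iw} (or e^w, e^{−w} in the hyperbolic case), so |cos(w)| ≤ e^{|w|}. With w = −2z + 3, |w| ≤ 2|z| + 3 = 2r + 3 on |z| = r, giving M(r) ≤ e^{2r + 3}, so ρ ≤ 1. On a suitable ray (z = it for sin/cos; z = t for sinh/cosh, t real → ∞), |cos(−2z + 3)| grows like e^{2|t|}/2, so ρ ≥ 1. Hence ρ = 1.
Therefore ρ = 1.

Order ρ = 1.


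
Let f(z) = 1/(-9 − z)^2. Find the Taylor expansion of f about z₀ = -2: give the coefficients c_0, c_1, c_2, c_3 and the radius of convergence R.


Let w = z − z₀, so z = z₀ + w.
Then -9 − z = -9 − (z₀ + w) = (-9 − z₀) − w = -7 − w.
f(z) = 1/(-7 − w)^2 = (1/(-7)^2) · (1 − w/(-7))^{−2}.
By the binomial series (1−u)^{−2} = Σ_{n≥0} C(n+1, 1) u^n for |u|<1, with u = w/(-7):
  c_n = C(n+1, 1) / (-7)^(n+2).
  c_0 = 1/(-7)^2 = 1/49.
  c_1 = 2/(-7)^3 = -2/343.
  c_2 = 3/(-7)^4 = 3/2401.
  c_3 = 4/(-7)^5 = -4/16807.
The series is valid for |w/d| < 1, i.e. |z − z₀| < |d|.
Radius of convergence: R = |-9 − z₀| = |-7| = 7 (distance from z₀ to the singularity z = -9).

c_0 = 1/49, c_1 = -2/343, c_2 = 3/2401, c_3 = -4/16807; R = 7.


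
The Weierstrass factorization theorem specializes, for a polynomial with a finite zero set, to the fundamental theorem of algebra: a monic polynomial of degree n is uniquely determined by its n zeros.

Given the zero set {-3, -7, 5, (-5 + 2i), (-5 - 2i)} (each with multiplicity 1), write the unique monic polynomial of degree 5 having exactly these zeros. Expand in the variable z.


The polynomial is p(z) = ∏_{α ∈ S} (z − α), where S = {-3, -7, 5, (-5 + 2i), (-5 - 2i)}.
Expanding the product yields: p(z) = z^5 + 15·z^4 + 50·z^3 -250·z^2 -1891·z -3045.
Note conjugate pairs combine to real quadratics: (z − (-5+2i))(z − (-5−2i)) = z² + 10z + 29.
The resulting polynomial has degree 5 and real coefficients as required.

p(z) = z^5 + 15·z^4 + 50·z^3 -250·z^2 -1891·z -3045.


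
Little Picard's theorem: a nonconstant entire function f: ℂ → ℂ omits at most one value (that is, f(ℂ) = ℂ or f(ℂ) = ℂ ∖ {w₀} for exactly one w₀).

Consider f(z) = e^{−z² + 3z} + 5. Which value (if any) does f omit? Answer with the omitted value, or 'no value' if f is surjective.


Little Picard bounds the complement of f(ℂ) to at most one point.
The exponent g(z) = −z² + 3z is a nonconstant polynomial, hence surjective onto ℂ. So e^{g(z)} takes every value in {e^w : w ∈ ℂ} = ℂ ∖ {0}. Adding 5 shifts the range to ℂ ∖ {5}. f omits exactly 5.

Omitted value: 5.


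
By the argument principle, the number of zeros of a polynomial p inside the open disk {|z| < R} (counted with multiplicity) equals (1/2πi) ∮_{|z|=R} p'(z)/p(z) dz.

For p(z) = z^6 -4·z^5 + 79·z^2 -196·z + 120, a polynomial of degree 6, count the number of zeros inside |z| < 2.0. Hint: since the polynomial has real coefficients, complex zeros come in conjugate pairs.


The zeros of p are: (-2 + 2i), (-2 - 2i), 1, 3, (2 + 1i), (2 - 1i).
Their magnitudes are: 2.828, 2.828, 1, 3, 2.236, 2.236.
Zeros with |z| < R = 2.0: 1.
Count = 1.
By the argument principle, (1/2πi) ∮_{|z|=R} p'(z)/p(z) dz equals exactly this count.

Number of zeros inside |z| < 2.0: 1.


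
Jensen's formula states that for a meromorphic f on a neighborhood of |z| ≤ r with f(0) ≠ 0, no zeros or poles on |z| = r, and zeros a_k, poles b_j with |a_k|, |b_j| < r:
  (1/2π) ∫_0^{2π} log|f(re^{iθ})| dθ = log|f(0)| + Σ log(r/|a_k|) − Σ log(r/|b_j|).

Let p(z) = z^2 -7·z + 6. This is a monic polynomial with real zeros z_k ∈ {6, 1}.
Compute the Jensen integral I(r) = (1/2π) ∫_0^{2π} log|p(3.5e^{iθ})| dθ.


Zeros: 1, 6; r = 3.5.
Inside |z| < r: 1. Outside (|z| ≥ r): 6.
p(0) = 6, so log|p(0)| = log(6) = 1.7918.
Apply Jensen: I(r) = log|p(0)| + Σ_k log(r/|z_k|), summed over zeros inside |z| < r.
  log(r/|z_k|) for z_k = 1: log(3.5/1) = 1.2528
  Outside zeros (6) contribute nothing to the Jensen sum.
Sum over inside zeros: 1.2528.
I(r) = log|p(0)| + (inside sum) = 1.7918 + 1.2528 = 3.0445.
Note: since some zeros are outside |z| ≤ r, the simplified n·log(r) form does NOT apply — only the inside zeros contribute.

I(r) ≈ 3.0445.


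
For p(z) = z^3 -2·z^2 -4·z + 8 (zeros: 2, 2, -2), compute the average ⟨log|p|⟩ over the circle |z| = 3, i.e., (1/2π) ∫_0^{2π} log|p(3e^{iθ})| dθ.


Zeros: -2, 2, 2; r = 3.
Inside |z| < r: -2, 2, 2. Outside (|z| ≥ r): ∅.
p(0) = 8, so log|p(0)| = log(8) = 2.0794.
Apply Jensen: I(r) = log|p(0)| + Σ_k log(r/|z_k|), summed over zeros inside |z| < r.
  log(r/|z_k|) for z_k = 2: log(3/2) = 0.4055
  log(r/|z_k|) for z_k = 2: log(3/2) = 0.4055
  log(r/|z_k|) for z_k = -2: log(3/2) = 0.4055
Sum over inside zeros: 1.2164.
I(r) = log|p(0)| + (inside sum) = 2.0794 + 1.2164 = 3.2958.
Closed form (all zeros inside, monic): I(r) = n·log(r) = 3·log(3) = 3.2958. ✓

I(r) ≈ 3.2958.


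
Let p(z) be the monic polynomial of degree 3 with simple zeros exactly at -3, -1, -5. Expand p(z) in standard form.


The polynomial is p(z) = ∏_{α ∈ S} (z − α), where S = {-3, -1, -5}.
Expanding the product yields: p(z) = z^3 + 9·z^2 + 23·z + 15.
The resulting polynomial has degree 3 and real coefficients as required.

p(z) = z^3 + 9·z^2 + 23·z + 15.


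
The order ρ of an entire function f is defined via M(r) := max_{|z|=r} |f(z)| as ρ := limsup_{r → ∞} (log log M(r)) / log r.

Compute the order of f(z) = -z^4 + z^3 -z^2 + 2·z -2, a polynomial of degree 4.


|f(z)| ≤ Σ|c_k|·r^k = O(r^4) as r → ∞. Polynomial growth is O(e^{r^ε}) for every ε > 0 (since r^4/e^{r^ε} → 0), so ρ ≤ ε for all ε > 0, i.e. ρ = 0. Every nonconstant polynomial has order 0.
Therefore ρ = 0.

Order ρ = 0.


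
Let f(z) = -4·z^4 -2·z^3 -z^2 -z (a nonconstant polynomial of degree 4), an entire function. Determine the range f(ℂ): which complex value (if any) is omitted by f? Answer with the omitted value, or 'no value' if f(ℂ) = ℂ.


Little Picard bounds the complement of f(ℂ) to at most one point.
For every w ∈ ℂ, the equation p(z) − w = 0 is a nonconstant polynomial in z and hence has at least one root by the fundamental theorem of algebra. So p is surjective onto ℂ, omitting no value.

Omitted value: no value.


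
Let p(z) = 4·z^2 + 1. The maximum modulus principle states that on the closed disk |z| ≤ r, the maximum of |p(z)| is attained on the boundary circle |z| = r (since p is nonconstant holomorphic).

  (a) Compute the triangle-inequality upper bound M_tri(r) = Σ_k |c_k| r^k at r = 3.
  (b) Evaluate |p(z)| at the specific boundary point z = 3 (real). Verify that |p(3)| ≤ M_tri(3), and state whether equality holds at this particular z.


Coefficients: c_0 = 1, c_1 = 0, c_2 = 4. Radius r = 3.
Part (a). Triangle bound: M_tri(r) = Σ_k |c_k| r^k
  = |1|·3^0 + |0|·3^1 + |4|·3^2
  = 1 + 0 + 36 = 37.
This bounds M(r) := max_{|z|=r} |p(z)| from above; equality holds iff all terms c_k z^k can be made to align in phase at a single z on |z|=r.
Part (b). At z = 3 (real, on the circle |z| = r):
  p(3) = (1)·3^0 + (0)·3^1 + (4)·3^2 = 37.
  |p(3)| = 37.
Since all nonzero coefficients share the same sign, |p(3)| = 37 = M_tri(3); the triangle bound is attained at z = 3, so in fact M(r) = 37.

M_tri(3) = 37; |p(3)| = 37; equality at z=3: yes.


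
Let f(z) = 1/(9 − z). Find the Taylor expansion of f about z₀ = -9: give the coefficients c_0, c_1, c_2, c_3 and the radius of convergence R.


Let w = z − z₀, so z = z₀ + w.
Then 9 − z = 9 − (z₀ + w) = (9 − z₀) − w = 18 − w.
f(z) = 1/(18 − w) = (1/(18)) · 1/(1 − w/(18)) = Σ_{n≥0} w^n / (18)^(n+1).
So c_n = 1/(18)^(n+1):
  c_0 = 1/(18)^1 = 1/18.
  c_1 = 1/(18)^2 = 1/324.
  c_2 = 1/(18)^3 = 1/5832.
  c_3 = 1/(18)^4 = 1/104976.
The series is valid for |w/d| < 1, i.e. |z − z₀| < |d|.
Radius of convergence: R = |9 − z₀| = |18| = 18 (distance from z₀ to the singularity z = 9).

c_0 = 1/18, c_1 = 1/324, c_2 = 1/5832, c_3 = 1/104976; R = 18.


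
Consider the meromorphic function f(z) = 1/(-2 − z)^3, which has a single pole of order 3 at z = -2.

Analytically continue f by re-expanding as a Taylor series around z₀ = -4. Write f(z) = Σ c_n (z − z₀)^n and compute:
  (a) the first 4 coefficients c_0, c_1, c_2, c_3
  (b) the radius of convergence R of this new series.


Let w = z − z₀, so z = z₀ + w.
Then -2 − z = -2 − (z₀ + w) = (-2 − z₀) − w = 2 − w.
f(z) = 1/(2 − w)^3 = (1/(2)^3) · (1 − w/(2))^{−3}.
By the binomial series (1−u)^{−3} = Σ_{n≥0} C(n+2, 2) u^n for |u|<1, with u = w/(2):
  c_n = C(n+2, 2) / (2)^(n+3).
  c_0 = 1/(2)^3 = 1/8.
  c_1 = 3/(2)^4 = 3/16.
  c_2 = 6/(2)^5 = 3/16.
  c_3 = 10/(2)^6 = 5/32.
The series is valid for |w/d| < 1, i.e. |z − z₀| < |d|.
Radius of convergence: R = |-2 − z₀| = |2| = 2 (distance from z₀ to the singularity z = -2).

c_0 = 1/8, c_1 = 3/16, c_2 = 3/16, c_3 = 5/32; R = 2.


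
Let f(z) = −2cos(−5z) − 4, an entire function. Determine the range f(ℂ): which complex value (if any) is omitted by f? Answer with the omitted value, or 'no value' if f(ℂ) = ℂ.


Little Picard bounds the complement of f(ℂ) to at most one point.
cos is entire and surjective onto ℂ: for every w ∈ ℂ, cos(ζ) = w has a solution ζ ∈ ℂ (e.g., via the complex inverse arccos). With ζ = −5z this gives z = ζ/(-5). Then -2·cos(−5z) takes every value in -2·ℂ = ℂ, and adding -4 is a bijection of ℂ. So f is surjective and omits no value. (Note: only on the real line is cos bounded by [−1, 1].)

Omitted value: no value.


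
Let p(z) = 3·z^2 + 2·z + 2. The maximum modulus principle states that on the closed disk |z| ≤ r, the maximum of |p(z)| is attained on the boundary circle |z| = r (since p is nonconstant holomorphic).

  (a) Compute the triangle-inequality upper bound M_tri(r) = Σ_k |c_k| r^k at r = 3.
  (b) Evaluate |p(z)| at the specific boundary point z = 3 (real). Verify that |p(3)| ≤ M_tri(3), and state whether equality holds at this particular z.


Coefficients: c_0 = 2, c_1 = 2, c_2 = 3. Radius r = 3.
Part (a). Triangle bound: M_tri(r) = Σ_k |c_k| r^k
  = |2|·3^0 + |2|·3^1 + |3|·3^2
  = 2 + 6 + 27 = 35.
This bounds M(r) := max_{|z|=r} |p(z)| from above; equality holds iff all terms c_k z^k can be made to align in phase at a single z on |z|=r.
Part (b). At z = 3 (real, on the circle |z| = r):
  p(3) = (2)·3^0 + (2)·3^1 + (3)·3^2 = 35.
  |p(3)| = 35.
Since all nonzero coefficients share the same sign, |p(3)| = 35 = M_tri(3); the triangle bound is attained at z = 3, so in fact M(r) = 35.

M_tri(3) = 35; |p(3)| = 35; equality at z=3: yes.


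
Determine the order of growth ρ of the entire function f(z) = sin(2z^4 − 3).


Write sin(w) = (e^{iw} ± e^{−iw})/(2 or 2i), so |sin(w)| ≤ e^{|w|}. With w = 2z^4 − 3, |w| ≤ 2r^4 + 3 on |z|=r, giving M(r) ≤ e^{2r^4 + 3} and ρ ≤ 4. For the lower bound, choose z on |z|=r with 2z^4 purely imaginary of modulus 2r^4; then |sin(2z^4 − 3)| grows like e^{2r^4}/2, so ρ ≥ 4. Hence ρ = 4.
Therefore ρ = 4.

Order ρ = 4.


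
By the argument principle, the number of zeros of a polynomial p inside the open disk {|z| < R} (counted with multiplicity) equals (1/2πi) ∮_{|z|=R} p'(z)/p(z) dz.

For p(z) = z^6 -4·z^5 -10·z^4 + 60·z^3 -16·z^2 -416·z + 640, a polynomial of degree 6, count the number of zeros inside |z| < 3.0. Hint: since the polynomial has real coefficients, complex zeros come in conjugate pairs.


The zeros of p are: (-3 + 1i), (-3 - 1i), 4, (2 + 2i), (2 - 2i), 2.
Their magnitudes are: 3.162, 3.162, 4, 2.828, 2.828, 2.
Zeros with |z| < R = 3.0: (2 + 2i), (2 - 2i), 2.
Count = 3.
By the argument principle, (1/2πi) ∮_{|z|=R} p'(z)/p(z) dz equals exactly this count.

Number of zeros inside |z| < 3.0: 3.


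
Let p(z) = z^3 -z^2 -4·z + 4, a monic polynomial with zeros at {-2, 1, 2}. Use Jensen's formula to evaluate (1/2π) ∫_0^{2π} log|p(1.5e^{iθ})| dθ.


Zeros: -2, 1, 2; r = 1.5.
Inside |z| < r: 1. Outside (|z| ≥ r): -2, 2.
p(0) = 4, so log|p(0)| = log(4) = 1.3863.
Apply Jensen: I(r) = log|p(0)| + Σ_k log(r/|z_k|), summed over zeros inside |z| < r.
  log(r/|z_k|) for z_k = 1: log(1.5/1) = 0.4055
  Outside zeros (-2, 2) contribute nothing to the Jensen sum.
Sum over inside zeros: 0.4055.
I(r) = log|p(0)| + (inside sum) = 1.3863 + 0.4055 = 1.7918.
Note: since some zeros are outside |z| ≤ r, the simplified n·log(r) form does NOT apply — only the inside zeros contribute.

I(r) ≈ 1.7918.


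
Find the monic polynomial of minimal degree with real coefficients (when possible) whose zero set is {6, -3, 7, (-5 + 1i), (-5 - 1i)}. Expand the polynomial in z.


The polynomial is p(z) = ∏_{α ∈ S} (z − α), where S = {6, -3, 7, (-5 + 1i), (-5 - 1i)}.
Expanding the product yields: p(z) = z^5 -71·z^3 -104·z^2 + 1338·z + 3276.
Note conjugate pairs combine to real quadratics: (z − (-5+1i))(z − (-5−1i)) = z² + 10z + 26.
The resulting polynomial has degree 5 and real coefficients as required.

p(z) = z^5 -71·z^3 -104·z^2 + 1338·z + 3276.


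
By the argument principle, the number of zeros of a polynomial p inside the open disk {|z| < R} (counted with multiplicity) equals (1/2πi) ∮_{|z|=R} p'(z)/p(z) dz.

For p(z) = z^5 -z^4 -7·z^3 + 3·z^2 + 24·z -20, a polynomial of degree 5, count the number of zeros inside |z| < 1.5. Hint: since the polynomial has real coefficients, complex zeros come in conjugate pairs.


The zeros of p are: 2, (-2 + 1i), (-2 - 1i), 2, 1.
Their magnitudes are: 2, 2.236, 2.236, 2, 1.
Zeros with |z| < R = 1.5: 1.
Count = 1.
By the argument principle, (1/2πi) ∮_{|z|=R} p'(z)/p(z) dz equals exactly this count.

Number of zeros inside |z| < 1.5: 1.


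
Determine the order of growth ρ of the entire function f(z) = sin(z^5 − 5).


Write sin(w) = (e^{iw} ± e^{−iw})/(2 or 2i), so |sin(w)| ≤ e^{|w|}. With w = z^5 − 5, |w| ≤ 1r^5 + 5 on |z|=r, giving M(r) ≤ e^{1r^5 + 5} and ρ ≤ 5. For the lower bound, choose z on |z|=r with 1z^5 purely imaginary of modulus 1r^5; then |sin(z^5 − 5)| grows like e^{1r^5}/2, so ρ ≥ 5. Hence ρ = 5.
Therefore ρ = 5.

Order ρ = 5.


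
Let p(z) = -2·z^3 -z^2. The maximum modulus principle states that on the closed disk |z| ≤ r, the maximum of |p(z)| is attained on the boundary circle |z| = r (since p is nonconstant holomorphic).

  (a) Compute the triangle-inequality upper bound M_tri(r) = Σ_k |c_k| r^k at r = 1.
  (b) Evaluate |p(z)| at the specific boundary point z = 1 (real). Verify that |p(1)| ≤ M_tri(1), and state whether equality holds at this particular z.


Coefficients: c_0 = 0, c_1 = 0, c_2 = -1, c_3 = -2. Radius r = 1.
Part (a). Triangle bound: M_tri(r) = Σ_k |c_k| r^k
  = |0|·1^0 + |0|·1^1 + |-1|·1^2 + |-2|·1^3
  = 0 + 0 + 1 + 2 = 3.
This bounds M(r) := max_{|z|=r} |p(z)| from above; equality holds iff all terms c_k z^k can be made to align in phase at a single z on |z|=r.
Part (b). At z = 1 (real, on the circle |z| = r):
  p(1) = (0)·1^0 + (0)·1^1 + (-1)·1^2 + (-2)·1^3 = -3.
  |p(1)| = 3.
Since all nonzero coefficients share the same sign, |p(1)| = 3 = M_tri(1); the triangle bound is attained at z = 1, so in fact M(r) = 3.

M_tri(1) = 3; |p(1)| = 3; equality at z=1: yes.


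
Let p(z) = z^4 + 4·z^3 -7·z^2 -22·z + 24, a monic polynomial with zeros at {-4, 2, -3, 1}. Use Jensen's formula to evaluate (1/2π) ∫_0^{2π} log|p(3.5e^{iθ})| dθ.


Zeros: -4, -3, 1, 2; r = 3.5.
Inside |z| < r: -3, 1, 2. Outside (|z| ≥ r): -4.
p(0) = 24, so log|p(0)| = log(24) = 3.1781.
Apply Jensen: I(r) = log|p(0)| + Σ_k log(r/|z_k|), summed over zeros inside |z| < r.
  log(r/|z_k|) for z_k = 2: log(3.5/2) = 0.5596
  log(r/|z_k|) for z_k = -3: log(3.5/3) = 0.1542
  log(r/|z_k|) for z_k = 1: log(3.5/1) = 1.2528
  Outside zeros (-4) contribute nothing to the Jensen sum.
Sum over inside zeros: 1.9665.
I(r) = log|p(0)| + (inside sum) = 3.1781 + 1.9665 = 5.1446.
Note: since some zeros are outside |z| ≤ r, the simplified n·log(r) form does NOT apply — only the inside zeros contribute.

I(r) ≈ 5.1446.


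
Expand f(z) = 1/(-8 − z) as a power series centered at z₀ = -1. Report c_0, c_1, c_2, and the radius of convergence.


Let w = z − z₀, so z = z₀ + w.
Then -8 − z = -8 − (z₀ + w) = (-8 − z₀) − w = -7 − w.
f(z) = 1/(-7 − w) = (1/(-7)) · 1/(1 − w/(-7)) = Σ_{n≥0} w^n / (-7)^(n+1).
So c_n = 1/(-7)^(n+1):
  c_0 = 1/(-7)^1 = -1/7.
  c_1 = 1/(-7)^2 = 1/49.
  c_2 = 1/(-7)^3 = -1/343.
The series is valid for |w/d| < 1, i.e. |z − z₀| < |d|.
Radius of convergence: R = |-8 − z₀| = |-7| = 7 (distance from z₀ to the singularity z = -8).

c_0 = -1/7, c_1 = 1/49, c_2 = -1/343; R = 7.


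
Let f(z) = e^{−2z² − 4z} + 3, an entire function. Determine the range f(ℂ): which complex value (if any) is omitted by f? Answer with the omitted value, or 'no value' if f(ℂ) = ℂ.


Little Picard bounds the complement of f(ℂ) to at most one point.
The exponent g(z) = −2z² − 4z is a nonconstant polynomial, hence surjective onto ℂ. So e^{g(z)} takes every value in {e^w : w ∈ ℂ} = ℂ ∖ {0}. Adding 3 shifts the range to ℂ ∖ {3}. f omits exactly 3.

Omitted value: 3.


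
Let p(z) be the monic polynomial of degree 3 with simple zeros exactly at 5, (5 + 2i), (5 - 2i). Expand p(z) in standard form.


The polynomial is p(z) = ∏_{α ∈ S} (z − α), where S = {5, (5 + 2i), (5 - 2i)}.
Expanding the product yields: p(z) = z^3 -15·z^2 + 79·z -145.
Note conjugate pairs combine to real quadratics: (z − (5+2i))(z − (5−2i)) = z² − 10z + 29.
The resulting polynomial has degree 3 and real coefficients as required.

p(z) = z^3 -15·z^2 + 79·z -145.


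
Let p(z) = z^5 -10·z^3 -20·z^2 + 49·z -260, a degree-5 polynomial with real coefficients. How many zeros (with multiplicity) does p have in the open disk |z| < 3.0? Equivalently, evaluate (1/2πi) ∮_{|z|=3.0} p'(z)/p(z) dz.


The zeros of p are: 4, (-3 + 2i), (-3 - 2i), (1 + 2i), (1 - 2i).
Their magnitudes are: 4, 3.606, 3.606, 2.236, 2.236.
Zeros with |z| < R = 3.0: (1 + 2i), (1 - 2i).
Count = 2.
By the argument principle, (1/2πi) ∮_{|z|=R} p'(z)/p(z) dz equals exactly this count.

Number of zeros inside |z| < 3.0: 2.


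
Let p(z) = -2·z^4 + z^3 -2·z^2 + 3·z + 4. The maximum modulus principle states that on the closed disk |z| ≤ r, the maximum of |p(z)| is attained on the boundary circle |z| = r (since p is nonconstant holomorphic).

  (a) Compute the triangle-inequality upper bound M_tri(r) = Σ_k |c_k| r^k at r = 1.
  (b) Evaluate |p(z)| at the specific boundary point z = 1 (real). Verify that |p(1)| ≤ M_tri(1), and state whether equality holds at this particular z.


Coefficients: c_0 = 4, c_1 = 3, c_2 = -2, c_3 = 1, c_4 = -2. Radius r = 1.
Part (a). Triangle bound: M_tri(r) = Σ_k |c_k| r^k
  = |4|·1^0 + |3|·1^1 + |-2|·1^2 + |1|·1^3 + |-2|·1^4
  = 4 + 3 + 2 + 1 + 2 = 12.
This bounds M(r) := max_{|z|=r} |p(z)| from above; equality holds iff all terms c_k z^k can be made to align in phase at a single z on |z|=r.
Part (b). At z = 1 (real, on the circle |z| = r):
  p(1) = (4)·1^0 + (3)·1^1 + (-2)·1^2 + (1)·1^3 + (-2)·1^4 = 4.
  |p(1)| = 4.
Check: |p(1)| = 4 ≤ 12 = M_tri(1). ✓ Equality does not hold at z = 1 (the coefficients have mixed signs, so the terms do not all align in phase there).

M_tri(1) = 12; |p(1)| = 4; equality at z=1: no.


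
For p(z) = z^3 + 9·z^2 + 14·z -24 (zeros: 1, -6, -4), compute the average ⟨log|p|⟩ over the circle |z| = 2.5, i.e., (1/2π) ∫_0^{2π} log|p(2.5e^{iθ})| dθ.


Zeros: -6, -4, 1; r = 2.5.
Inside |z| < r: 1. Outside (|z| ≥ r): -6, -4.
p(0) = -24, so log|p(0)| = log(24) = 3.1781.
Apply Jensen: I(r) = log|p(0)| + Σ_k log(r/|z_k|), summed over zeros inside |z| < r.
  log(r/|z_k|) for z_k = 1: log(2.5/1) = 0.9163
  Outside zeros (-6, -4) contribute nothing to the Jensen sum.
Sum over inside zeros: 0.9163.
I(r) = log|p(0)| + (inside sum) = 3.1781 + 0.9163 = 4.0943.
Note: since some zeros are outside |z| ≤ r, the simplified n·log(r) form does NOT apply — only the inside zeros contribute.

I(r) ≈ 4.0943.


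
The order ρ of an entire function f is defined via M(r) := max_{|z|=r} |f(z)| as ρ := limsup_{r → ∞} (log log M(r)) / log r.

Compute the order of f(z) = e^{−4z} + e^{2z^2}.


Each summand is entire of order 1 and 2 respectively (as in the single-exponential case). The order of a sum is at most the max of the orders, so ρ ≤ 2. For the lower bound: on |z|=r choose arg z so that 2z^2 is real positive; then |e^{2z^2}| = e^{2r^2} while |e^{-4z}| ≤ e^{4r^1} = o(e^{2r^2}). So |f| ≥ e^{2r^2}(1 − o(1)) and ρ ≥ 2. Hence ρ = max(1, 2) = 2.
Therefore ρ = 2.

Order ρ = 2.


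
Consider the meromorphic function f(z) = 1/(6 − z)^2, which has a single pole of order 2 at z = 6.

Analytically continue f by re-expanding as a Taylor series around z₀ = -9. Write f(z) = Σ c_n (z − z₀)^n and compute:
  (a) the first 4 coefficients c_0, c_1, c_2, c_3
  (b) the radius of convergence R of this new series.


Let w = z − z₀, so z = z₀ + w.
Then 6 − z = 6 − (z₀ + w) = (6 − z₀) − w = 15 − w.
f(z) = 1/(15 − w)^2 = (1/(15)^2) · (1 − w/(15))^{−2}.
By the binomial series (1−u)^{−2} = Σ_{n≥0} C(n+1, 1) u^n for |u|<1, with u = w/(15):
  c_n = C(n+1, 1) / (15)^(n+2).
  c_0 = 1/(15)^2 = 1/225.
  c_1 = 2/(15)^3 = 2/3375.
  c_2 = 3/(15)^4 = 1/16875.
  c_3 = 4/(15)^5 = 4/759375.
The series is valid for |w/d| < 1, i.e. |z − z₀| < |d|.
Radius of convergence: R = |6 − z₀| = |15| = 15 (distance from z₀ to the singularity z = 6).

c_0 = 1/225, c_1 = 2/3375, c_2 = 1/16875, c_3 = 4/759375; R = 15.


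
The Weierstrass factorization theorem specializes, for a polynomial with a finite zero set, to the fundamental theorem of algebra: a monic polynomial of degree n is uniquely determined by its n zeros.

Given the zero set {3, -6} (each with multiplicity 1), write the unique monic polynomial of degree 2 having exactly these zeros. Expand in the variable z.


The polynomial is p(z) = ∏_{α ∈ S} (z − α), where S = {3, -6}.
Expanding the product yields: p(z) = z^2 + 3·z -18.
The resulting polynomial has degree 2 and real coefficients as required.

p(z) = z^2 + 3·z -18.


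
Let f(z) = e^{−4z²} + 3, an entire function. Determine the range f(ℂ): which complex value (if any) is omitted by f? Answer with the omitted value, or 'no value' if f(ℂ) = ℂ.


Little Picard bounds the complement of f(ℂ) to at most one point.
The exponent g(z) = −4z² is a nonconstant polynomial, hence surjective onto ℂ. So e^{g(z)} takes every value in {e^w : w ∈ ℂ} = ℂ ∖ {0}. Adding 3 shifts the range to ℂ ∖ {3}. f omits exactly 3.

Omitted value: 3.


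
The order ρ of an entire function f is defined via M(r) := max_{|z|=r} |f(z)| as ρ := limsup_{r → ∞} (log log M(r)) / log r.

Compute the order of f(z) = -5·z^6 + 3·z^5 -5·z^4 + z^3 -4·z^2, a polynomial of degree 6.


|f(z)| ≤ Σ|c_k|·r^k = O(r^6) as r → ∞. Polynomial growth is O(e^{r^ε}) for every ε > 0 (since r^6/e^{r^ε} → 0), so ρ ≤ ε for all ε > 0, i.e. ρ = 0. Every nonconstant polynomial has order 0.
Therefore ρ = 0.

Order ρ = 0.


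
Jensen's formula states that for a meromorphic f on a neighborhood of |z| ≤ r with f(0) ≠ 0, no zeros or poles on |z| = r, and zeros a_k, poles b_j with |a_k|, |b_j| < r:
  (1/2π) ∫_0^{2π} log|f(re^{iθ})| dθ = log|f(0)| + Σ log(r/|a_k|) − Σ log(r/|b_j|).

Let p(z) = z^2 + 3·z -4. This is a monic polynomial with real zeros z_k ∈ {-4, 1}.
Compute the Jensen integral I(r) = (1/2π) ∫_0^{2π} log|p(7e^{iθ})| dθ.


Zeros: -4, 1; r = 7.
Inside |z| < r: -4, 1. Outside (|z| ≥ r): ∅.
p(0) = -4, so log|p(0)| = log(4) = 1.3863.
Apply Jensen: I(r) = log|p(0)| + Σ_k log(r/|z_k|), summed over zeros inside |z| < r.
  log(r/|z_k|) for z_k = -4: log(7/4) = 0.5596
  log(r/|z_k|) for z_k = 1: log(7/1) = 1.9459
Sum over inside zeros: 2.5055.
I(r) = log|p(0)| + (inside sum) = 1.3863 + 2.5055 = 3.8918.
Closed form (all zeros inside, monic): I(r) = n·log(r) = 2·log(7) = 3.8918. ✓

I(r) ≈ 3.8918.
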